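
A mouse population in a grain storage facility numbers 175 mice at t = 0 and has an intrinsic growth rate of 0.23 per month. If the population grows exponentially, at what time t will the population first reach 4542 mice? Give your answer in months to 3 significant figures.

Set N₀·e^(rt) = 4542: e^(0.23·t) = 4542/175 = 25.954.
0.23·t = ln(25.954) = 3.2563, so t = 3.2563/0.23 = 14.158.

14.2 months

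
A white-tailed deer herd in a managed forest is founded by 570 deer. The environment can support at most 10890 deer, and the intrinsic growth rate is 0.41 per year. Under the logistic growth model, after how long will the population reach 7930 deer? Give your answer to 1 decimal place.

A = (K − N₀)/N₀ = (10890 − 570)/570 = 18.105.
Solve 10890/(1 + 18.105·e^(−0.41t)) = 7930: 1 + 18.105·e^(−0.41t) = 1.3733, so e^(−0.41t) = 0.0206164.
−0.41·t = ln(0.0206164) = -3.8817, so t = 3.8817/0.41 = 9.4675.

9.5 years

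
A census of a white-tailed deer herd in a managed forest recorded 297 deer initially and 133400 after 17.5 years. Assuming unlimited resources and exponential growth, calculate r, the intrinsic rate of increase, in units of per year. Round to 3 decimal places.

From N(t) = N₀·e^(rt): e^(r·17.5) = 133400/297 = 449.16.
r·17.5 = ln(449.16) = 6.1074, so r = 6.1074/17.5 = 0.34899.

0.349 per year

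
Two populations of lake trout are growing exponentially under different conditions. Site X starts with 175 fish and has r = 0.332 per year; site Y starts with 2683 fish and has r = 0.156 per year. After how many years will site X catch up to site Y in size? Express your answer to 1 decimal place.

15.5 years

Set 175·e^(0.332t) = 2683·e^(0.156t).
e^((0.332 − 0.156)t) = 2683/175 → e^(0.176·t) = 15.331.
0.176·t = ln(15.331) = 2.7299, so t = 2.7299/0.176 = 15.511.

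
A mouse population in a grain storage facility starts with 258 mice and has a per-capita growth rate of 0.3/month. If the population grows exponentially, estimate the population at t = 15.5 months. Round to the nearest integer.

26983 mice

N(t) = N₀·e^(rt) = 258 × e^(0.3×15.5) = 258 × e^4.65.
e^4.65 ≈ 104.58, so N ≈ 258 × 104.58 = 26982.9.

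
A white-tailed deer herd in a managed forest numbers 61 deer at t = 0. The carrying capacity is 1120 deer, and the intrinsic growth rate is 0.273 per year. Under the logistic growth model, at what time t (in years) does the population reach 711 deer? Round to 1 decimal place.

A = (K − N₀)/N₀ = (1120 − 61)/61 = 17.361.
Solve 1120/(1 + 17.361·e^(−0.273t)) = 711: 1 + 17.361·e^(−0.273t) = 1.5752, so e^(−0.273t) = 0.033135.
−0.273·t = ln(0.033135) = -3.4072, so t = 3.4072/0.273 = 12.48.

12.5 years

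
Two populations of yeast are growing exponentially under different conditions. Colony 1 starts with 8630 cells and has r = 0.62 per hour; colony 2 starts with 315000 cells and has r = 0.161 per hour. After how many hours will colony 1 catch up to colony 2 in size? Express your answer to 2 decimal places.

7.84 hours

Set 8630·e^(0.62t) = 315000·e^(0.161t).
e^((0.62 − 0.161)t) = 315000/8630 → e^(0.459·t) = 36.501.
0.459·t = ln(36.501) = 3.5973, so t = 3.5973/0.459 = 7.8373.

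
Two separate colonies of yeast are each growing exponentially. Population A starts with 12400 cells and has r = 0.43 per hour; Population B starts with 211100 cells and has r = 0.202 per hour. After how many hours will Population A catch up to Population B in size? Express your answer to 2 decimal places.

12.43 hours

Set 12400·e^(0.43t) = 211100·e^(0.202t).
e^((0.43 − 0.202)t) = 211100/12400 → e^(0.228·t) = 17.024.
0.228·t = ln(17.024) = 2.8346, so t = 2.8346/0.228 = 12.433.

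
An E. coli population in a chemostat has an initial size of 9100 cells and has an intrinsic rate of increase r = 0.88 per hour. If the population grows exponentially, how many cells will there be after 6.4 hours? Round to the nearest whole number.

N(t) = N₀·e^(rt) = 9100 × e^(0.88×6.4) = 9100 × e^5.632.
e^5.632 ≈ 279.22, so N ≈ 9100 × 279.22 = 2.540902×10^6.

2540902 cells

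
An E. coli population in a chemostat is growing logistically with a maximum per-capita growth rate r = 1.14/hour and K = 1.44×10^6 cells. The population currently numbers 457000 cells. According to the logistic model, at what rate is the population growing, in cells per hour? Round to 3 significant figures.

356000 cells per hour

dN/dt = rN(1 − N/K) = 1.14 × 457000 × (1 − 457000/1.44×10^6).
1 − 457000/1.44×10^6 = 0.68264; dN/dt = 1.14 × 457000 × 0.68264 = 3.55641×10^5.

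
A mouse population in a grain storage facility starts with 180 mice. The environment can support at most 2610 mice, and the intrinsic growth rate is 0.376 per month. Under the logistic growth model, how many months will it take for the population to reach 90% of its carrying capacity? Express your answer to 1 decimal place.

12.8 months

A = (K − N₀)/N₀ = (2610 − 180)/180 = 13.5.
Solve 2610/(1 + 13.5·e^(−0.376t)) = 2349: 1 + 13.5·e^(−0.376t) = 1.1111, so e^(−0.376t) = 0.00823045.
−0.376·t = ln(0.00823045) = -4.7999, so t = 4.7999/0.376 = 12.766.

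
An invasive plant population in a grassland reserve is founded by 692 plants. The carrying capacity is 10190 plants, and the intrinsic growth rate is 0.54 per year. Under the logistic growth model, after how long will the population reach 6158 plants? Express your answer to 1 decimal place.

A = (K − N₀)/N₀ = (10190 − 692)/692 = 13.725.
Solve 10190/(1 + 13.725·e^(−0.54t)) = 6158: 1 + 13.725·e^(−0.54t) = 1.6548, so e^(−0.54t) = 0.047704.
−0.54·t = ln(0.047704) = -3.0427, so t = 3.0427/0.54 = 5.6347.

5.6 years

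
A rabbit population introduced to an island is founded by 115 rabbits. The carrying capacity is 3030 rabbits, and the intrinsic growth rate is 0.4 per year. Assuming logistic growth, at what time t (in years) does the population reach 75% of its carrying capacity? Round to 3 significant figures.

A = (K − N₀)/N₀ = (3030 − 115)/115 = 25.348.
Solve 3030/(1 + 25.348·e^(−0.4t)) = 2272.5: 1 + 25.348·e^(−0.4t) = 1.3333, so e^(−0.4t) = 0.0131504.
−0.4·t = ln(0.0131504) = -4.3313, so t = 4.3313/0.4 = 10.828.

10.8 years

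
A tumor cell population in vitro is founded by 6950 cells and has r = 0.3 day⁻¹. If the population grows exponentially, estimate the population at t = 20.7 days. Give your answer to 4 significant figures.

3459000 cells

N(t) = N₀·e^(rt) = 6950 × e^(0.3×20.7) = 6950 × e^6.21.
e^6.21 ≈ 497.7, so N ≈ 6950 × 497.7 = 3.459024×10^6.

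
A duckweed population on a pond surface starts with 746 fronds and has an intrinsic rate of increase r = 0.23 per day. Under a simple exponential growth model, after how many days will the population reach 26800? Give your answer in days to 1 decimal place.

Set N₀·e^(rt) = 26800: e^(0.23·t) = 26800/746 = 35.925.
0.23·t = ln(35.925) = 3.5814, so t = 3.5814/0.23 = 15.571.

15.6 days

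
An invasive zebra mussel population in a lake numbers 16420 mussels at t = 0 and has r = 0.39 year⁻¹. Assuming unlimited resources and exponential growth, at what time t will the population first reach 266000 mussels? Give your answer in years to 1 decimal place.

7.1 years

Set N₀·e^(rt) = 266000: e^(0.39·t) = 266000/16420 = 16.2.
0.39·t = ln(16.2) = 2.785, so t = 2.785/0.39 = 7.141.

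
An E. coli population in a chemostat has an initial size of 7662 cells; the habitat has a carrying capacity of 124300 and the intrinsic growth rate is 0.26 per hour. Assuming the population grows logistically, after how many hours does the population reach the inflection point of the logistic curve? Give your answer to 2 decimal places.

10.47 hours

Logistic growth is fastest at N = K/2 = 62150.
A = (K − N₀)/N₀ = 15.223. Set K/(1 + A·e^(−rt)) = K/2 → A·e^(−rt) = 1.
e^(−0.26t) = 1/15.223 = 0.0656904, so t = ln(15.223)/0.26 = 2.7228/0.26 = 10.472.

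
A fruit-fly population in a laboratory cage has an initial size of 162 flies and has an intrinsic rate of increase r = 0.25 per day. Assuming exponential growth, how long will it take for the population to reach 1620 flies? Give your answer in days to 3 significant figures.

Set N₀·e^(rt) = 1620: e^(0.25·t) = 1620/162 = 10.
0.25·t = ln(10) = 2.3026, so t = 2.3026/0.25 = 9.2103.

9.21 days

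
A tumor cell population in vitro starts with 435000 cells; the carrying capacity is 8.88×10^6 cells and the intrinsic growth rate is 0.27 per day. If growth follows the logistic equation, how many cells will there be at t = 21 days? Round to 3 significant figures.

8320000 cells

A = (K − N₀)/N₀ = (8.88×10^6 − 435000)/435000 = 19.414.
N(t) = K/(1 + A·e^(−rt)) = 8.88×10^6/(1 + 19.414×e^(−0.27×21)).
e^(−5.67) = 0.0034479; denominator = 1 + 19.414×0.0034479 = 1.0669.
N = 8.88×10^6/1.0669 = 8.322897×10^6.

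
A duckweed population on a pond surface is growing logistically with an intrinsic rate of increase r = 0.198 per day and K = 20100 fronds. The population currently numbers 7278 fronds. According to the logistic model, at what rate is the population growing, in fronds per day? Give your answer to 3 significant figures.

919 fronds per day

dN/dt = rN(1 − N/K) = 0.198 × 7278 × (1 − 7278/20100).
1 − 7278/20100 = 0.63791; dN/dt = 0.198 × 7278 × 0.63791 = 919.26.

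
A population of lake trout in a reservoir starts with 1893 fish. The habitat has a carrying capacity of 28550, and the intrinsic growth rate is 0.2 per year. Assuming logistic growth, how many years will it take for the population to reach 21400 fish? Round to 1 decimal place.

18.7 years

A = (K − N₀)/N₀ = (28550 − 1893)/1893 = 14.082.
Solve 28550/(1 + 14.082·e^(−0.2t)) = 21400: 1 + 14.082·e^(−0.2t) = 1.3341, so e^(−0.2t) = 0.0237264.
−0.2·t = ln(0.0237264) = -3.7412, so t = 3.7412/0.2 = 18.706.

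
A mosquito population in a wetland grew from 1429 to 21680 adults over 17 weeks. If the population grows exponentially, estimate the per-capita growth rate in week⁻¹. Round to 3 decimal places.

0.160 per week

From N(t) = N₀·e^(rt): e^(r·17) = 21680/1429 = 15.171.
r·17 = ln(15.171) = 2.7194, so r = 2.7194/17 = 0.15997.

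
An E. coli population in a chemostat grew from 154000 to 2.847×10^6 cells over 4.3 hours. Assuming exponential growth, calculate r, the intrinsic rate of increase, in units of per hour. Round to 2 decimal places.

0.68 per hour

From N(t) = N₀·e^(rt): e^(r·4.3) = 2.847×10^6/154000 = 18.487.
r·4.3 = ln(18.487) = 2.9171, so r = 2.9171/4.3 = 0.67839.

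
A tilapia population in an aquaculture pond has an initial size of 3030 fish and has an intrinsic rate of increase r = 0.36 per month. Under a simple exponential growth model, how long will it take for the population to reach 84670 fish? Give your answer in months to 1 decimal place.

Set N₀·e^(rt) = 84670: e^(0.36·t) = 84670/3030 = 27.944.
0.36·t = ln(27.944) = 3.3302, so t = 3.3302/0.36 = 9.2506.

9.3 months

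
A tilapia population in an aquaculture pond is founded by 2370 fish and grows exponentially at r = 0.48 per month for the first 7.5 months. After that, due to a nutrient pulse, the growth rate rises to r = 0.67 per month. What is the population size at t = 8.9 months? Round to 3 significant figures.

Phase 1: N(7.5) = 2370·e^(0.48×7.5) = 2370·e^3.6 = 86737.8.
Phase 2 runs for 8.9 − 7.5 = 1.4 months at r = 0.67.
N(8.9) = 86737.8·e^(0.67×1.4) = 86737.8·e^0.938 = 221604.

222000 fish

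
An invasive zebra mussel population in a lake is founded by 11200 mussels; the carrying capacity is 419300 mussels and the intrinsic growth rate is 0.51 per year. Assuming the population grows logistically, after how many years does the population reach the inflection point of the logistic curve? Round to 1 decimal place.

Logistic growth is fastest at N = K/2 = 209650.
A = (K − N₀)/N₀ = 36.438. Set K/(1 + A·e^(−rt)) = K/2 → A·e^(−rt) = 1.
e^(−0.51t) = 1/36.438 = 0.0274443, so t = ln(36.438)/0.51 = 3.5956/0.51 = 7.0502.

7.1 years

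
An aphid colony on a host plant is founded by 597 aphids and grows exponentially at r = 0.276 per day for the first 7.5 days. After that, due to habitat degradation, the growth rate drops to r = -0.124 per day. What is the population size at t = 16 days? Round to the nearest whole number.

1649 aphids

Phase 1: N(7.5) = 597·e^(0.276×7.5) = 597·e^2.07 = 4731.12.
Phase 2 runs for 16 − 7.5 = 8.5 days at r = -0.124.
N(16) = 4731.12·e^(-0.124×8.5) = 4731.12·e^-1.054 = 1648.99.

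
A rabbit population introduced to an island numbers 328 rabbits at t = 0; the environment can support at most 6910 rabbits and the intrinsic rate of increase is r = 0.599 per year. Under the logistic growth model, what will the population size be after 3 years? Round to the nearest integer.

A = (K − N₀)/N₀ = (6910 − 328)/328 = 20.067.
N(t) = K/(1 + A·e^(−rt)) = 6910/(1 + 20.067×e^(−0.599×3)).
e^(−1.797) = 0.1658; denominator = 1 + 20.067×0.1658 = 4.327.
N = 6910/4.327 = 1596.94.

1597 rabbits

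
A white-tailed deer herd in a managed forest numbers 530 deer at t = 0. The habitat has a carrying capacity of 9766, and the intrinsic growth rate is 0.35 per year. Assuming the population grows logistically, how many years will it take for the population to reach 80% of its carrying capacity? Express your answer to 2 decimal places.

12.13 years

A = (K − N₀)/N₀ = (9766 − 530)/530 = 17.426.
Solve 9766/(1 + 17.426·e^(−0.35t)) = 7812.8: 1 + 17.426·e^(−0.35t) = 1.25, so e^(−0.35t) = 0.014346.
−0.35·t = ln(0.014346) = -4.2443, so t = 4.2443/0.35 = 12.127.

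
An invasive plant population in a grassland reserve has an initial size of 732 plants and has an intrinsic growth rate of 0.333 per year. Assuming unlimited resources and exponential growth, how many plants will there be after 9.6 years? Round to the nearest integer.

17900 plants

N(t) = N₀·e^(rt) = 732 × e^(0.333×9.6) = 732 × e^3.197.
e^3.197 ≈ 24.454, so N ≈ 732 × 24.454 = 17900.4.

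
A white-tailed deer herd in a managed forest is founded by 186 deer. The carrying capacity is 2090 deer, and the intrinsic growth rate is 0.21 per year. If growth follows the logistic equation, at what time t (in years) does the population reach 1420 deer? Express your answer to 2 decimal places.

14.65 years

A = (K − N₀)/N₀ = (2090 − 186)/186 = 10.237.
Solve 2090/(1 + 10.237·e^(−0.21t)) = 1420: 1 + 10.237·e^(−0.21t) = 1.4718, so e^(−0.21t) = 0.0460927.
−0.21·t = ln(0.0460927) = -3.0771, so t = 3.0771/0.21 = 14.653.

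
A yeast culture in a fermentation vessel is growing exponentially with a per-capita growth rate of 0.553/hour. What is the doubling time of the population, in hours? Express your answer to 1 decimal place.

1.3 hours

Doubling time t_d = ln(2)/r = 0.6931/0.553 = 1.2534.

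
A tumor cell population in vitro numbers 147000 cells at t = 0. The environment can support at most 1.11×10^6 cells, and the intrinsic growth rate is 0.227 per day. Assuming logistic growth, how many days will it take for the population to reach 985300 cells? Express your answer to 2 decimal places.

17.39 days

A = (K − N₀)/N₀ = (1.11×10^6 − 147000)/147000 = 6.551.
Solve 1.11×10^6/(1 + 6.551·e^(−0.227t)) = 985300: 1 + 6.551·e^(−0.227t) = 1.1266, so e^(−0.227t) = 0.0193192.
−0.227·t = ln(0.0193192) = -3.9467, so t = 3.9467/0.227 = 17.386.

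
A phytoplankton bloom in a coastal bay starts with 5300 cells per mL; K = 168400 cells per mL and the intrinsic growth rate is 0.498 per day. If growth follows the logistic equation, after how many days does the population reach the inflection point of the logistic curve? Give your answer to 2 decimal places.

6.88 days

Logistic growth is fastest at N = K/2 = 84200.
A = (K − N₀)/N₀ = 30.774. Set K/(1 + A·e^(−rt)) = K/2 → A·e^(−rt) = 1.
e^(−0.498t) = 1/30.774 = 0.0324954, so t = ln(30.774)/0.498 = 3.4267/0.498 = 6.8808.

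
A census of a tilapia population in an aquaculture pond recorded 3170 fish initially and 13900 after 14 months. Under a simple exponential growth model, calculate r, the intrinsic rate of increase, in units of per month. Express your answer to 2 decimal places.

From N(t) = N₀·e^(rt): e^(r·14) = 13900/3170 = 4.3849.
r·14 = ln(4.3849) = 1.4782, so r = 1.4782/14 = 0.10558.

0.11 per month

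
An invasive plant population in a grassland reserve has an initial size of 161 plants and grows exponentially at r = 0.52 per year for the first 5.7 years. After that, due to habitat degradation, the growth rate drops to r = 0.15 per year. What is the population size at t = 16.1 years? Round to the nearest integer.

Phase 1: N(5.7) = 161·e^(0.52×5.7) = 161·e^2.964 = 3119.43.
Phase 2 runs for 16.1 − 5.7 = 10.4 years at r = 0.15.
N(16.1) = 3119.43·e^(0.15×10.4) = 3119.43·e^1.56 = 14844.8.

14845 plants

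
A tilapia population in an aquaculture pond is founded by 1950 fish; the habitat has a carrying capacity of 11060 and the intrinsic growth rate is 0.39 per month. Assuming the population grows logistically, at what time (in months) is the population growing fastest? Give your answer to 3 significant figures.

3.95 months

Logistic growth is fastest at N = K/2 = 5530.
A = (K − N₀)/N₀ = 4.6718. Set K/(1 + A·e^(−rt)) = K/2 → A·e^(−rt) = 1.
e^(−0.39t) = 1/4.6718 = 0.21405, so t = ln(4.6718)/0.39 = 1.5415/0.39 = 3.9527.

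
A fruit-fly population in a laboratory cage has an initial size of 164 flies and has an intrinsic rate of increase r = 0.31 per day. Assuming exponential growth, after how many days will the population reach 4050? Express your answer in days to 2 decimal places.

10.34 days

Set N₀·e^(rt) = 4050: e^(0.31·t) = 4050/164 = 24.695.
0.31·t = ln(24.695) = 3.2066, so t = 3.2066/0.31 = 10.344.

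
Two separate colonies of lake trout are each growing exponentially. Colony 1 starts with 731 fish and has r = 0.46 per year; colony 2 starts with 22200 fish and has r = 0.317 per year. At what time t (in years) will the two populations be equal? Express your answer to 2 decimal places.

Set 731·e^(0.46t) = 22200·e^(0.317t).
e^((0.46 − 0.317)t) = 22200/731 → e^(0.143·t) = 30.369.
0.143·t = ln(30.369) = 3.4134, so t = 3.4134/0.143 = 23.87.

23.87 years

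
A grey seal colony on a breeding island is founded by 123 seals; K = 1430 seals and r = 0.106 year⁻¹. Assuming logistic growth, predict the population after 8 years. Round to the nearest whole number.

258 seals

A = (K − N₀)/N₀ = (1430 − 123)/123 = 10.626.
N(t) = K/(1 + A·e^(−rt)) = 1430/(1 + 10.626×e^(−0.106×8)).
e^(−0.848) = 0.42827; denominator = 1 + 10.626×0.42827 = 5.5508.
N = 1430/5.5508 = 257.62.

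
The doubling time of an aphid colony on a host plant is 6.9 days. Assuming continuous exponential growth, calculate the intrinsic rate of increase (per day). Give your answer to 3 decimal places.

r = ln(2)/t_d = 0.6931/6.9 = 0.10046.

0.100 per day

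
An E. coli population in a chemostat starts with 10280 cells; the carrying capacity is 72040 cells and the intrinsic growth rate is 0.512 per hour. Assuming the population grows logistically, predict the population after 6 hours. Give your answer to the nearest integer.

56355 cells

A = (K − N₀)/N₀ = (72040 − 10280)/10280 = 6.0078.
N(t) = K/(1 + A·e^(−rt)) = 72040/(1 + 6.0078×e^(−0.512×6)).
e^(−3.072) = 0.046328; denominator = 1 + 6.0078×0.046328 = 1.2783.
N = 72040/1.2783 = 56354.7.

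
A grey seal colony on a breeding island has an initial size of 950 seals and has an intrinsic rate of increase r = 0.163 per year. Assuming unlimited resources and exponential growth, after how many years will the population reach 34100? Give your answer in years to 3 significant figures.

22.0 years

Set N₀·e^(rt) = 34100: e^(0.163·t) = 34100/950 = 35.895.
0.163·t = ln(35.895) = 3.5806, so t = 3.5806/0.163 = 21.967.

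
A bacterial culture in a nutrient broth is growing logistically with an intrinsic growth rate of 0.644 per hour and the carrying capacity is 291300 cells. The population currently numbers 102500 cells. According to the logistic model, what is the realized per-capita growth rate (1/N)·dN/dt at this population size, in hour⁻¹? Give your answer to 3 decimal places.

0.417 per hour

(1/N)·dN/dt = r(1 − N/K) = 0.644 × (1 − 102500/291300).
= 0.644 × 0.64813 = 0.4174.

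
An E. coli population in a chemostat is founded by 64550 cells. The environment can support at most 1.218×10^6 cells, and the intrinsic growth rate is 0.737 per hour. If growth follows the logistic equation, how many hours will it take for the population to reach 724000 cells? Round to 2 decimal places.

4.43 hours

A = (K − N₀)/N₀ = (1.218×10^6 − 64550)/64550 = 17.869.
Solve 1.218×10^6/(1 + 17.869·e^(−0.737t)) = 724000: 1 + 17.869·e^(−0.737t) = 1.6823, so e^(−0.737t) = 0.0381844.
−0.737·t = ln(0.0381844) = -3.2653, so t = 3.2653/0.737 = 4.4306.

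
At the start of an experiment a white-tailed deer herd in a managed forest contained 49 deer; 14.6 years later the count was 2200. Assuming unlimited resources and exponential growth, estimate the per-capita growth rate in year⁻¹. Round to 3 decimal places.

0.261 per year

From N(t) = N₀·e^(rt): e^(r·14.6) = 2200/49 = 44.898.
r·14.6 = ln(44.898) = 3.8044, so r = 3.8044/14.6 = 0.26057.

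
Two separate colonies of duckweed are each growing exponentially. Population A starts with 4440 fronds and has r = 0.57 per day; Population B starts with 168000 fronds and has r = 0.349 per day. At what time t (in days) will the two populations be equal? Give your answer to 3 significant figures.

16.4 days

Set 4440·e^(0.57t) = 168000·e^(0.349t).
e^((0.57 − 0.349)t) = 168000/4440 → e^(0.221·t) = 37.838.
0.221·t = ln(37.838) = 3.6333, so t = 3.6333/0.221 = 16.44.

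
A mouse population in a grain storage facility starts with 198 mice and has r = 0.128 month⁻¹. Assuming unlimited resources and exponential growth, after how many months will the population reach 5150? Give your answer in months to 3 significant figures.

25.5 months

Set N₀·e^(rt) = 5150: e^(0.128·t) = 5150/198 = 26.01.
0.128·t = ln(26.01) = 3.2585, so t = 3.2585/0.128 = 25.457.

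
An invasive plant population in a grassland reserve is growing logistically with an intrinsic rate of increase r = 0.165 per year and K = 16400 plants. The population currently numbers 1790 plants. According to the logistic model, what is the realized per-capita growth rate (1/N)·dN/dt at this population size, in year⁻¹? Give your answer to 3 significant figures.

(1/N)·dN/dt = r(1 − N/K) = 0.165 × (1 − 1790/16400).
= 0.165 × 0.89085 = 0.14699.

0.147 per year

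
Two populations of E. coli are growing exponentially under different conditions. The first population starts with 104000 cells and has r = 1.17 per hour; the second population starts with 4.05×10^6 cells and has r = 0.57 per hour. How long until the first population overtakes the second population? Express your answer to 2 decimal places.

6.10 hours

Set 104000·e^(1.17t) = 4.05×10^6·e^(0.57t).
e^((1.17 − 0.57)t) = 4.05×10^6/104000 → e^(0.6·t) = 38.942.
0.6·t = ln(38.942) = 3.6621, so t = 3.6621/0.6 = 6.1035.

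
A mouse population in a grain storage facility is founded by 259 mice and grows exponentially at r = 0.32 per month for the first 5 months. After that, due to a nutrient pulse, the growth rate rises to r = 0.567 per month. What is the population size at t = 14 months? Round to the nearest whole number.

Phase 1: N(5) = 259·e^(0.32×5) = 259·e^1.6 = 1282.84.
Phase 2 runs for 14 − 5 = 9 months at r = 0.567.
N(14) = 1282.84·e^(0.567×9) = 1282.84·e^5.103 = 211045.

211045 mice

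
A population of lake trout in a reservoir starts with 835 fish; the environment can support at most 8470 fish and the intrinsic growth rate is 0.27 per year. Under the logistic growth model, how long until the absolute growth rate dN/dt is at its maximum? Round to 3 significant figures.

Logistic growth is fastest at N = K/2 = 4235.
A = (K − N₀)/N₀ = 9.1437. Set K/(1 + A·e^(−rt)) = K/2 → A·e^(−rt) = 1.
e^(−0.27t) = 1/9.1437 = 0.109365, so t = ln(9.1437)/0.27 = 2.2131/0.27 = 8.1965.

8.20 years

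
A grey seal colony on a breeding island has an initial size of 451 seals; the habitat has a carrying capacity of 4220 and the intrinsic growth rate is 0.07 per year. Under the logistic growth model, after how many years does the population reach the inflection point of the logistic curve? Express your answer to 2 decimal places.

Logistic growth is fastest at N = K/2 = 2110.
A = (K − N₀)/N₀ = 8.357. Set K/(1 + A·e^(−rt)) = K/2 → A·e^(−rt) = 1.
e^(−0.07t) = 1/8.357 = 0.11966, so t = ln(8.357)/0.07 = 2.1231/0.07 = 30.33.

30.33 years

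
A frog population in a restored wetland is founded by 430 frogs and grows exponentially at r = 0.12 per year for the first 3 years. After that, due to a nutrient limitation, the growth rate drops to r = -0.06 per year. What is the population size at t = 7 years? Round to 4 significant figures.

Phase 1: N(3) = 430·e^(0.12×3) = 430·e^0.36 = 616.332.
Phase 2 runs for 7 − 3 = 4 years at r = -0.06.
N(7) = 616.332·e^(-0.06×4) = 616.332·e^-0.24 = 484.824.

484.8 frogs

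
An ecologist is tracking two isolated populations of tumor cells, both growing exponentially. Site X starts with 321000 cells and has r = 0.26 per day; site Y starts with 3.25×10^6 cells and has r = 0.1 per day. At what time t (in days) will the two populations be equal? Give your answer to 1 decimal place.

Set 321000·e^(0.26t) = 3.25×10^6·e^(0.1t).
e^((0.26 − 0.1)t) = 3.25×10^6/321000 → e^(0.16·t) = 10.125.
0.16·t = ln(10.125) = 2.315, so t = 2.315/0.16 = 14.469.

14.5 days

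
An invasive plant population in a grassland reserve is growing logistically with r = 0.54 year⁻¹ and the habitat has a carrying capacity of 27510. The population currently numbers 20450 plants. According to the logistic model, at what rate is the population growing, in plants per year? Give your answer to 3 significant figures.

dN/dt = rN(1 − N/K) = 0.54 × 20450 × (1 − 20450/27510).
1 − 20450/27510 = 0.25663; dN/dt = 0.54 × 20450 × 0.25663 = 2834.

2830 plants per year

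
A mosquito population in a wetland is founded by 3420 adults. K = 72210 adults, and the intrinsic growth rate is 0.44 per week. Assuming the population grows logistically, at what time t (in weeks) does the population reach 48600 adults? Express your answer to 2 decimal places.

8.46 weeks

A = (K − N₀)/N₀ = (72210 − 3420)/3420 = 20.114.
Solve 72210/(1 + 20.114·e^(−0.44t)) = 48600: 1 + 20.114·e^(−0.44t) = 1.4858, so e^(−0.44t) = 0.0241524.
−0.44·t = ln(0.0241524) = -3.7234, so t = 3.7234/0.44 = 8.4622.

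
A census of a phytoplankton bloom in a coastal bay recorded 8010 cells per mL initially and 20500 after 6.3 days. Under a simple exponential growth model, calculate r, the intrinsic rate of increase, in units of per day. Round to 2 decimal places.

From N(t) = N₀·e^(rt): e^(r·6.3) = 20500/8010 = 2.5593.
r·6.3 = ln(2.5593) = 0.93973, so r = 0.93973/6.3 = 0.14916.

0.15 per day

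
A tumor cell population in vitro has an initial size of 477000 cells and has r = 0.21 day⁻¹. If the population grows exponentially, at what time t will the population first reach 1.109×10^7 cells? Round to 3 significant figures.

15.0 days

Set N₀·e^(rt) = 1.109×10^7: e^(0.21·t) = 1.109×10^7/477000 = 23.249.
0.21·t = ln(23.249) = 3.1463, so t = 3.1463/0.21 = 14.982.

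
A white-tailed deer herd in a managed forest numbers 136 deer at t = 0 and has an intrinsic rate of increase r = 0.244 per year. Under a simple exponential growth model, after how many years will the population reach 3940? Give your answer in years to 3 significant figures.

Set N₀·e^(rt) = 3940: e^(0.244·t) = 3940/136 = 28.971.
0.244·t = ln(28.971) = 3.3663, so t = 3.3663/0.244 = 13.796.

13.8 years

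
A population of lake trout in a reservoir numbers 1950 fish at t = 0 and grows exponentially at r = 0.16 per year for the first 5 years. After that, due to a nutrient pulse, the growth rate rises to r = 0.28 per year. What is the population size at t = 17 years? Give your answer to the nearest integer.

124939 fish

Phase 1: N(5) = 1950·e^(0.16×5) = 1950·e^0.8 = 4339.8.
Phase 2 runs for 17 − 5 = 12 years at r = 0.28.
N(17) = 4339.8·e^(0.28×12) = 4339.8·e^3.36 = 124939.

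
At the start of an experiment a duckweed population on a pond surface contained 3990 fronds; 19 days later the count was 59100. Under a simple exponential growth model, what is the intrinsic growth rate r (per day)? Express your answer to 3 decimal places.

0.142 per day

From N(t) = N₀·e^(rt): e^(r·19) = 59100/3990 = 14.812.
r·19 = ln(14.812) = 2.6954, so r = 2.6954/19 = 0.14187.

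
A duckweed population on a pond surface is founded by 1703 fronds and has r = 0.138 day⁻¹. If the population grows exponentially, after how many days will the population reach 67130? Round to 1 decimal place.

Set N₀·e^(rt) = 67130: e^(0.138·t) = 67130/1703 = 39.419.
0.138·t = ln(39.419) = 3.6742, so t = 3.6742/0.138 = 26.625.

26.6 days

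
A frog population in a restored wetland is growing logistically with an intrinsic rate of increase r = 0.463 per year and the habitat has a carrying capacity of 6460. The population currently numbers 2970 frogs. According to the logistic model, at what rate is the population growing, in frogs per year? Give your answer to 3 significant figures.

dN/dt = rN(1 − N/K) = 0.463 × 2970 × (1 − 2970/6460).
1 − 2970/6460 = 0.54025; dN/dt = 0.463 × 2970 × 0.54025 = 742.9.

743 frogs per year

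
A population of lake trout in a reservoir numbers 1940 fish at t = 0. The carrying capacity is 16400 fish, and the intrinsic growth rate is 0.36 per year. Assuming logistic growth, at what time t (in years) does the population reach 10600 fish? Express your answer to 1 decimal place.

A = (K − N₀)/N₀ = (16400 − 1940)/1940 = 7.4536.
Solve 16400/(1 + 7.4536·e^(−0.36t)) = 10600: 1 + 7.4536·e^(−0.36t) = 1.5472, so e^(−0.36t) = 0.0734101.
−0.36·t = ln(0.0734101) = -2.6117, so t = 2.6117/0.36 = 7.2547.

7.3 years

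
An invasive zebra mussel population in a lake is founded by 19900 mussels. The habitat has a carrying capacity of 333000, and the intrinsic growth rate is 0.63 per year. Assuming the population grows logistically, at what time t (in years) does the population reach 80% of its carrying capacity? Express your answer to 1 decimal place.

6.6 years

A = (K − N₀)/N₀ = (333000 − 19900)/19900 = 15.734.
Solve 333000/(1 + 15.734·e^(−0.63t)) = 266400: 1 + 15.734·e^(−0.63t) = 1.25, so e^(−0.63t) = 0.0158895.
−0.63·t = ln(0.0158895) = -4.1421, so t = 4.1421/0.63 = 6.5748.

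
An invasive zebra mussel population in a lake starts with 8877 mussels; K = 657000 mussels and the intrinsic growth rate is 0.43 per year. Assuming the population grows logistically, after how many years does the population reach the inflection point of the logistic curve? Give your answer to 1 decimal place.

10.0 years

Logistic growth is fastest at N = K/2 = 328500.
A = (K − N₀)/N₀ = 73.011. Set K/(1 + A·e^(−rt)) = K/2 → A·e^(−rt) = 1.
e^(−0.43t) = 1/73.011 = 0.0136965, so t = ln(73.011)/0.43 = 4.2906/0.43 = 9.9782.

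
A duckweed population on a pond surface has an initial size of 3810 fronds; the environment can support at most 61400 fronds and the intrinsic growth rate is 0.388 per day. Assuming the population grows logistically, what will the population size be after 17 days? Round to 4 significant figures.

60160 fronds

A = (K − N₀)/N₀ = (61400 − 3810)/3810 = 15.115.
N(t) = K/(1 + A·e^(−rt)) = 61400/(1 + 15.115×e^(−0.388×17)).
e^(−6.596) = 0.0013658; denominator = 1 + 15.115×0.0013658 = 1.0206.
N = 61400/1.0206 = 60158.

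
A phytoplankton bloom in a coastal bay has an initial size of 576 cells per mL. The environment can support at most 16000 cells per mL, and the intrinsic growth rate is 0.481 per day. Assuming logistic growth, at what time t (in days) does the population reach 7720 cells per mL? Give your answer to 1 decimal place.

A = (K − N₀)/N₀ = (16000 − 576)/576 = 26.778.
Solve 16000/(1 + 26.778·e^(−0.481t)) = 7720: 1 + 26.778·e^(−0.481t) = 2.0725, so e^(−0.481t) = 0.0400533.
−0.481·t = ln(0.0400533) = -3.2175, so t = 3.2175/0.481 = 6.6893.

6.7 days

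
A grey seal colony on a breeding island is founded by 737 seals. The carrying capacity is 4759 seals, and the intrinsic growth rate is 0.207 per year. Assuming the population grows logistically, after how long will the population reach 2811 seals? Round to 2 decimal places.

A = (K − N₀)/N₀ = (4759 − 737)/737 = 5.4573.
Solve 4759/(1 + 5.4573·e^(−0.207t)) = 2811: 1 + 5.4573·e^(−0.207t) = 1.693, so e^(−0.207t) = 0.126985.
−0.207·t = ln(0.126985) = -2.0637, so t = 2.0637/0.207 = 9.9695.

9.97 years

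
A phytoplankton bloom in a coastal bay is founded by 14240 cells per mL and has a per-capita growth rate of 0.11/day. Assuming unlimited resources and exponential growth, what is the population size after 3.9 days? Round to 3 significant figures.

N(t) = N₀·e^(rt) = 14240 × e^(0.11×3.9) = 14240 × e^0.429.
e^0.429 ≈ 1.5357, so N ≈ 14240 × 1.5357 = 21868.7.

21900 cells per mL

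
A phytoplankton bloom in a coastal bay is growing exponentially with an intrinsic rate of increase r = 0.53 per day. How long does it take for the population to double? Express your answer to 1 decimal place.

Doubling time t_d = ln(2)/r = 0.6931/0.53 = 1.3078.

1.3 days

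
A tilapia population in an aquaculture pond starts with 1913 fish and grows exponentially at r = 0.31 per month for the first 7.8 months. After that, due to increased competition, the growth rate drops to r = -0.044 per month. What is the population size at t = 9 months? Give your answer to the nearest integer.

Phase 1: N(7.8) = 1913·e^(0.31×7.8) = 1913·e^2.418 = 21470.3.
Phase 2 runs for 9 − 7.8 = 1.2 months at r = -0.044.
N(9) = 21470.3·e^(-0.044×1.2) = 21470.3·e^-0.0528 = 20366.1.

20366 fish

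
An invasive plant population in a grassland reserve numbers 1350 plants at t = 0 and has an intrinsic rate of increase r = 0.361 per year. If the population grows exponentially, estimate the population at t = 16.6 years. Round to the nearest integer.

540613 plants

N(t) = N₀·e^(rt) = 1350 × e^(0.361×16.6) = 1350 × e^5.993.
e^5.993 ≈ 400.45, so N ≈ 1350 × 400.45 = 540613.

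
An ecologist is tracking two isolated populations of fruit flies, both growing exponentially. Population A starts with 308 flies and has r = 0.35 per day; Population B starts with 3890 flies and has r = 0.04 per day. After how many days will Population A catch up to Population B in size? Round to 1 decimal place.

8.2 days

Set 308·e^(0.35t) = 3890·e^(0.04t).
e^((0.35 − 0.04)t) = 3890/308 → e^(0.31·t) = 12.63.
0.31·t = ln(12.63) = 2.5361, so t = 2.5361/0.31 = 8.1809.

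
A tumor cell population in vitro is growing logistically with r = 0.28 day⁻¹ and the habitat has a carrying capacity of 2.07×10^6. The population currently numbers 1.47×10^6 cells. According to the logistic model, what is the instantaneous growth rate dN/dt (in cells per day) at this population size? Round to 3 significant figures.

119000 cells per day

dN/dt = rN(1 − N/K) = 0.28 × 1.47×10^6 × (1 − 1.47×10^6/2.07×10^6).
1 − 1.47×10^6/2.07×10^6 = 0.28986; dN/dt = 0.28 × 1.47×10^6 × 0.28986 = 1.19304×10^5.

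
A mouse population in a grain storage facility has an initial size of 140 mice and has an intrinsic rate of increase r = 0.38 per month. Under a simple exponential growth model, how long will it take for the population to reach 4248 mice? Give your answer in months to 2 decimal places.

Set N₀·e^(rt) = 4248: e^(0.38·t) = 4248/140 = 30.343.
0.38·t = ln(30.343) = 3.4126, so t = 3.4126/0.38 = 8.9804.

8.98 months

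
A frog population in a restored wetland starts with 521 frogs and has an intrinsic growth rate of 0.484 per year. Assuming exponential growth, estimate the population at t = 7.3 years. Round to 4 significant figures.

17840 frogs

N(t) = N₀·e^(rt) = 521 × e^(0.484×7.3) = 521 × e^3.533.
e^3.533 ≈ 34.233, so N ≈ 521 × 34.233 = 17835.6.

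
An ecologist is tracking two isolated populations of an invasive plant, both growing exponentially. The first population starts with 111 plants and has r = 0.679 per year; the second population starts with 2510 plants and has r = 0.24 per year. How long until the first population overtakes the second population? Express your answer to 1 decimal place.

7.1 years

Set 111·e^(0.679t) = 2510·e^(0.24t).
e^((0.679 − 0.24)t) = 2510/111 → e^(0.439·t) = 22.613.
0.439·t = ln(22.613) = 3.1185, so t = 3.1185/0.439 = 7.1037.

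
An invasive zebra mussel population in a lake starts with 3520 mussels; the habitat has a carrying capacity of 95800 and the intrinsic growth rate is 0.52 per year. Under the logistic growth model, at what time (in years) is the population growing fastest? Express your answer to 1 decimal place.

Logistic growth is fastest at N = K/2 = 47900.
A = (K − N₀)/N₀ = 26.216. Set K/(1 + A·e^(−rt)) = K/2 → A·e^(−rt) = 1.
e^(−0.52t) = 1/26.216 = 0.0381448, so t = ln(26.216)/0.52 = 3.2664/0.52 = 6.2815.

6.3 years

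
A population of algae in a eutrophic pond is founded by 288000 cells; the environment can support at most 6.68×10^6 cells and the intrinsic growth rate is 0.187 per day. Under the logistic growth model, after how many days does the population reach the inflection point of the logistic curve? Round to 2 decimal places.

16.58 days

Logistic growth is fastest at N = K/2 = 3.34×10^6.
A = (K − N₀)/N₀ = 22.194. Set K/(1 + A·e^(−rt)) = K/2 → A·e^(−rt) = 1.
e^(−0.187t) = 1/22.194 = 0.0450563, so t = ln(22.194)/0.187 = 3.0998/0.187 = 16.577.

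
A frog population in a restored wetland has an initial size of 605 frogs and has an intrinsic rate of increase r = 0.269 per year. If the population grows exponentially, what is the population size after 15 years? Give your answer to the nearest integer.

N(t) = N₀·e^(rt) = 605 × e^(0.269×15) = 605 × e^4.035.
e^4.035 ≈ 56.543, so N ≈ 605 × 56.543 = 34208.5.

34208 frogs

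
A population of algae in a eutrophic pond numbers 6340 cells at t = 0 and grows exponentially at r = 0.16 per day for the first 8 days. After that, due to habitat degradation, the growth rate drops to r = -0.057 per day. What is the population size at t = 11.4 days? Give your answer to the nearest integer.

Phase 1: N(8) = 6340·e^(0.16×8) = 6340·e^1.28 = 22802.7.
Phase 2 runs for 11.4 − 8 = 3.4 days at r = -0.057.
N(11.4) = 22802.7·e^(-0.057×3.4) = 22802.7·e^-0.1938 = 18785.4.

18785 cells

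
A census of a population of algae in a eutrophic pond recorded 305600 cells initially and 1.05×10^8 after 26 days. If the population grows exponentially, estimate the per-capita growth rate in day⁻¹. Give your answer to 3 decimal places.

From N(t) = N₀·e^(rt): e^(r·26) = 1.05×10^8/305600 = 343.59.
r·26 = ln(343.59) = 5.8394, so r = 5.8394/26 = 0.22459.

0.225 per day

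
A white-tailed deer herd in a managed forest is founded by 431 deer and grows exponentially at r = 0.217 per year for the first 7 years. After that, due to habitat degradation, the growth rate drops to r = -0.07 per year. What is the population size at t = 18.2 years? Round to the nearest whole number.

Phase 1: N(7) = 431·e^(0.217×7) = 431·e^1.519 = 1968.66.
Phase 2 runs for 18.2 − 7 = 11.2 years at r = -0.07.
N(18.2) = 1968.66·e^(-0.07×11.2) = 1968.66·e^-0.784 = 898.843.

899 deer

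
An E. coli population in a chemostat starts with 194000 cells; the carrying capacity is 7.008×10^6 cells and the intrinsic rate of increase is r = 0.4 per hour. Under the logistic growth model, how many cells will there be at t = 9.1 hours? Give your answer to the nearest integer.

A = (K − N₀)/N₀ = (7.008×10^6 − 194000)/194000 = 35.124.
N(t) = K/(1 + A·e^(−rt)) = 7.008×10^6/(1 + 35.124×e^(−0.4×9.1)).
e^(−3.64) = 0.026252; denominator = 1 + 35.124×0.026252 = 1.9221.
N = 7.008×10^6/1.9221 = 3.646051×10^6.

3646051 cells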